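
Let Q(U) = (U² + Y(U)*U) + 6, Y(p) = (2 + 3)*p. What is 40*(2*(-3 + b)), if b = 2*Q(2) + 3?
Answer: 4800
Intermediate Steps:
Y(p) = 5*p
Q(U) = 6 + 6*U² (Q(U) = (U² + (5*U)*U) + 6 = (U² + 5*U²) + 6 = 6*U² + 6 = 6 + 6*U²)
b = 63 (b = 2*(6 + 6*2²) + 3 = 2*(6 + 6*4) + 3 = 2*(6 + 24) + 3 = 2*30 + 3 = 60 + 3 = 63)
40*(2*(-3 + b)) = 40*(2*(-3 + 63)) = 40*(2*60) = 40*120 = 4800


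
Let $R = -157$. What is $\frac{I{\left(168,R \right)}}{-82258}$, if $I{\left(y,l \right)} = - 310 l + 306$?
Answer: $- \frac{24488}{41129} \approx -0.5954$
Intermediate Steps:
$I{\left(y,l \right)} = 306 - 310 l$
$\frac{I{\left(168,R \right)}}{-82258} = \frac{306 - -48670}{-82258} = \left(306 + 48670\right) \left(- \frac{1}{82258}\right) = 48976 \left(- \frac{1}{82258}\right) = - \frac{24488}{41129}$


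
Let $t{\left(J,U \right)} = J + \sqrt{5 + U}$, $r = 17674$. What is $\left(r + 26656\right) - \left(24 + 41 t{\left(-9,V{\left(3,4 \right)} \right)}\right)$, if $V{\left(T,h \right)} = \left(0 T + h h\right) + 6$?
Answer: $44675 - 123 \sqrt{3} \approx 44462.0$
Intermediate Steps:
$V{\left(T,h \right)} = 6 + h^{2}$ ($V{\left(T,h \right)} = \left(0 + h^{2}\right) + 6 = h^{2} + 6 = 6 + h^{2}$)
$\left(r + 26656\right) - \left(24 + 41 t{\left(-9,V{\left(3,4 \right)} \right)}\right) = \left(17674 + 26656\right) - \left(24 + 41 \left(-9 + \sqrt{5 + \left(6 + 4^{2}\right)}\right)\right) = 44330 - \left(24 + 41 \left(-9 + \sqrt{5 + \left(6 + 16\right)}\right)\right) = 44330 - \left(24 + 41 \left(-9 + \sqrt{5 + 22}\right)\right) = 44330 - \left(24 + 41 \left(-9 + \sqrt{27}\right)\right) = 44330 - \left(24 + 41 \left(-9 + 3 \sqrt{3}\right)\right) = 44330 + \left(\left(369 - 123 \sqrt{3}\right) - 24\right) = 44330 + \left(345 - 123 \sqrt{3}\right) = 44675 - 123 \sqrt{3}$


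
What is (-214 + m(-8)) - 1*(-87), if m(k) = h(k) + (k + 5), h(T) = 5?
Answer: -125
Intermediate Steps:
m(k) = 10 + k (m(k) = 5 + (k + 5) = 5 + (5 + k) = 10 + k)
(-214 + m(-8)) - 1*(-87) = (-214 + (10 - 8)) - 1*(-87) = (-214 + 2) + 87 = -212 + 87 = -125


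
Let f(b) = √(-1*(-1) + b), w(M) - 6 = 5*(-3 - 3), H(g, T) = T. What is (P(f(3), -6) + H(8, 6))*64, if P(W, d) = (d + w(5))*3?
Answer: -5376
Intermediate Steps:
w(M) = -24 (w(M) = 6 + 5*(-3 - 3) = 6 + 5*(-6) = 6 - 30 = -24)
f(b) = √(1 + b)
P(W, d) = -72 + 3*d (P(W, d) = (d - 24)*3 = (-24 + d)*3 = -72 + 3*d)
(P(f(3), -6) + H(8, 6))*64 = ((-72 + 3*(-6)) + 6)*64 = ((-72 - 18) + 6)*64 = (-90 + 6)*64 = -84*64 = -5376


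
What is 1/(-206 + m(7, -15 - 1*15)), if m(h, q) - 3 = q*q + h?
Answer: 1/704 ≈ 0.0014205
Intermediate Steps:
m(h, q) = 3 + h + q² (m(h, q) = 3 + (q*q + h) = 3 + (q² + h) = 3 + (h + q²) = 3 + h + q²)
1/(-206 + m(7, -15 - 1*15)) = 1/(-206 + (3 + 7 + (-15 - 1*15)²)) = 1/(-206 + (3 + 7 + (-15 - 15)²)) = 1/(-206 + (3 + 7 + (-30)²)) = 1/(-206 + (3 + 7 + 900)) = 1/(-206 + 910) = 1/704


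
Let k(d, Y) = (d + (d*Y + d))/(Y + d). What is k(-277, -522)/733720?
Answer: -277/1127389 ≈ -0.00024570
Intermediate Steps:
k(d, Y) = (2*d + Y*d)/(Y + d) (k(d, Y) = (d + (Y*d + d))/(Y + d) = (d + (d + Y*d))/(Y + d) = (2*d + Y*d)/(Y + d))
k(-277, -522)/733720 = -277*(2 - 522)/(-522 - 277)/733720 = -277*(-520)/(-799)*(1/733720) = -277*(-1/799)*(-520)*(1/733720) = -144040/799*1/733720 = -277/1127389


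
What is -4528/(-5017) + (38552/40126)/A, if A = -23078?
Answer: 1048215147450/1161470403269 ≈ 0.90249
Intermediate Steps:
-4528/(-5017) + (38552/40126)/A = -4528/(-5017) + (38552/40126)/(-23078) = -4528*(-1/5017) + (38552*(1/40126))*(-1/23078) = 4528/5017 + (19276/20063)*(-1/23078) = 4528/5017 - 9638/231506957 = 1048215147450/1161470403269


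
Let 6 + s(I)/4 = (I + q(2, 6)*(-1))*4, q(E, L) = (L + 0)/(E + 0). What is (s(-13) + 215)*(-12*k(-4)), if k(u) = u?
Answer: -3120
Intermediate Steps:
q(E, L) = L/E
s(I) = -72 + 16*I (s(I) = -24 + 4*((I + (6/2)*(-1))*4) = -24 + 4*((I + (6*(½))*(-1))*4) = -24 + 4*((I + 3*(-1))*4) = -24 + 4*((I - 3)*4) = -24 + 4*((-3 + I)*4) = -24 + 4*(-12 + 4*I) = -24 + (-48 + 16*I) = -72 + 16*I)
(s(-13) + 215)*(-12*k(-4)) = ((-72 + 16*(-13)) + 215)*(-12*(-4)) = ((-72 - 208) + 215)*48 = (-280 + 215)*48 = -65*48 = -3120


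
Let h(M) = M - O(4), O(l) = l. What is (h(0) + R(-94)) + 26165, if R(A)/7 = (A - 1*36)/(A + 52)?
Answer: 78548/3 ≈ 26183.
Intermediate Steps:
h(M) = -4 + M (h(M) = M - 1*4 = M - 4 = -4 + M)
R(A) = 7*(-36 + A)/(52 + A) (R(A) = 7*((A - 1*36)/(A + 52)) = 7*((A - 36)/(52 + A)) = 7*((-36 + A)/(52 + A)) = 7*(-36 + A)/(52 + A))
(h(0) + R(-94)) + 26165 = ((-4 + 0) + 7*(-36 - 94)/(52 - 94)) + 26165 = (-4 + 7*(-130)/(-42)) + 26165 = (-4 + 7*(-1/42)*(-130)) + 26165 = (-4 + 65/3) + 26165 = 53/3 + 26165 = 78548/3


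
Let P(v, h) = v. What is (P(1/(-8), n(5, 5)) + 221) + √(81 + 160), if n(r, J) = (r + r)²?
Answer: 1767/8 + √241 ≈ 236.40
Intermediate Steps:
n(r, J) = 4*r² (n(r, J) = (2*r)² = 4*r²)
(P(1/(-8), n(5, 5)) + 221) + √(81 + 160) = (1/(-8) + 221) + √(81 + 160) = (-⅛ + 221) + √241 = 1767/8 + √241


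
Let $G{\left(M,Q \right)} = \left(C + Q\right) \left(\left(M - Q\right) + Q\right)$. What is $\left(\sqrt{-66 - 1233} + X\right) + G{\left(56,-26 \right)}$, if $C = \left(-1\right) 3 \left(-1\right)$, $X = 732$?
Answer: $-556 + i \sqrt{1299} \approx -556.0 + 36.042 i$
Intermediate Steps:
$C = 3$ ($C = \left(-3\right) \left(-1\right) = 3$)
$G{\left(M,Q \right)} = M \left(3 + Q\right)$ ($G{\left(M,Q \right)} = \left(3 + Q\right) \left(\left(M - Q\right) + Q\right) = \left(3 + Q\right) M = M \left(3 + Q\right)$)
$\left(\sqrt{-66 - 1233} + X\right) + G{\left(56,-26 \right)} = \left(\sqrt{-66 - 1233} + 732\right) + 56 \left(3 - 26\right) = \left(\sqrt{-1299} + 732\right) + 56 \left(-23\right) = \left(i \sqrt{1299} + 732\right) - 1288 = \left(732 + i \sqrt{1299}\right) - 1288 = -556 + i \sqrt{1299}$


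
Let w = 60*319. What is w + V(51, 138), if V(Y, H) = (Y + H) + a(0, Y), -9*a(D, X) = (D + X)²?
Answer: 19040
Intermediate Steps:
w = 19140
a(D, X) = -(D + X)²/9
V(Y, H) = H + Y - Y²/9 (V(Y, H) = (Y + H) - (0 + Y)²/9 = (H + Y) - Y²/9 = H + Y - Y²/9)
w + V(51, 138) = 19140 + (138 + 51 - ⅑*51²) = 19140 + (138 + 51 - ⅑*2601) = 19140 + (138 + 51 - 289) = 19140 - 100 = 19040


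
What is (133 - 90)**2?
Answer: 1849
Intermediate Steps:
(133 - 90)**2 = 43**2 = 1849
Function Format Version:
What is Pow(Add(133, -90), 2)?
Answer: 1849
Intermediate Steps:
Pow(Add(133, -90), 2) = Pow(43, 2) = 1849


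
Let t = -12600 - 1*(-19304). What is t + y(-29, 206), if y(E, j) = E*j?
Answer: 730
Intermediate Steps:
t = 6704 (t = -12600 + 19304 = 6704)
t + y(-29, 206) = 6704 - 29*206 = 6704 - 5974 = 730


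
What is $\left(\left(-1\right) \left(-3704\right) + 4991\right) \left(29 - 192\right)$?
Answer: $-1417285$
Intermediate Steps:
$\left(\left(-1\right) \left(-3704\right) + 4991\right) \left(29 - 192\right) = \left(3704 + 4991\right) \left(-163\right) = 8695 \left(-163\right) = -1417285$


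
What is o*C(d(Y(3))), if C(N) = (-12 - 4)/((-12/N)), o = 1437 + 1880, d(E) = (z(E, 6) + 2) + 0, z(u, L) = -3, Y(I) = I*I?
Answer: -13268/3 ≈ -4422.7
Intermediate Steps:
Y(I) = I²
d(E) = -1 (d(E) = (-3 + 2) + 0 = -1 + 0 = -1)
o = 3317
C(N) = 4*N/3 (C(N) = -(-4)*N/3 = 4*N/3)
o*C(d(Y(3))) = 3317*((4/3)*(-1)) = 3317*(-4/3) = -13268/3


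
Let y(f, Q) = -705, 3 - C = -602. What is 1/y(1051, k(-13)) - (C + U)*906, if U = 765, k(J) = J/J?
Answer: -875060101/705 ≈ -1.2412e+6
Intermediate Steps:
C = 605 (C = 3 - 1*(-602) = 3 + 602 = 605)
k(J) = 1
1/y(1051, k(-13)) - (C + U)*906 = 1/(-705) - (605 + 765)*906 = -1/705 - 1370*906 = -1/705 - 1*1241220 = -1/705 - 1241220 = -875060101/705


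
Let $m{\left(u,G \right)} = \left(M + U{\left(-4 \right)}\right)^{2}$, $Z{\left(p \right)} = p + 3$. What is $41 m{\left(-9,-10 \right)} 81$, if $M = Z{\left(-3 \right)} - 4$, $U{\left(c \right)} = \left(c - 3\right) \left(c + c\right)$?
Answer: $8979984$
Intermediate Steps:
$Z{\left(p \right)} = 3 + p$
$U{\left(c \right)} = 2 c \left(-3 + c\right)$ ($U{\left(c \right)} = \left(-3 + c\right) 2 c = 2 c \left(-3 + c\right)$)
$M = -4$ ($M = \left(3 - 3\right) - 4 = 0 - 4 = -4$)
$m{\left(u,G \right)} = 2704$ ($m{\left(u,G \right)} = \left(-4 + 2 \left(-4\right) \left(-3 - 4\right)\right)^{2} = \left(-4 + 2 \left(-4\right) \left(-7\right)\right)^{2} = \left(-4 + 56\right)^{2} = 52^{2} = 2704$)
$41 m{\left(-9,-10 \right)} 81 = 41 \cdot 2704 \cdot 81 = 110864 \cdot 81 = 8979984$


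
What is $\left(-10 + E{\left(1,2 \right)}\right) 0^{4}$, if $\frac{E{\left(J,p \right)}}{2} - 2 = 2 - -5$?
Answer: $0$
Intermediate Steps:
$E{\left(J,p \right)} = 18$ ($E{\left(J,p \right)} = 4 + 2 \left(2 - -5\right) = 4 + 2 \left(2 + 5\right) = 4 + 2 \cdot 7 = 4 + 14 = 18$)
$\left(-10 + E{\left(1,2 \right)}\right) 0^{4} = \left(-10 + 18\right) 0^{4} = 8 \cdot 0 = 0$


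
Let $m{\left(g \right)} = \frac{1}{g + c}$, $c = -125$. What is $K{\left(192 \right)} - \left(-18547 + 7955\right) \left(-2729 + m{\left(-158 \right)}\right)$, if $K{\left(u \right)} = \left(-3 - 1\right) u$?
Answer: $- \frac{8180503680}{283} \approx -2.8906 \cdot 10^{7}$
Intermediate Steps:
$m{\left(g \right)} = \frac{1}{-125 + g}$ ($m{\left(g \right)} = \frac{1}{g - 125} = \frac{1}{-125 + g}$)
$K{\left(u \right)} = - 4 u$
$K{\left(192 \right)} - \left(-18547 + 7955\right) \left(-2729 + m{\left(-158 \right)}\right) = \left(-4\right) 192 - \left(-18547 + 7955\right) \left(-2729 + \frac{1}{-125 - 158}\right) = -768 - - 10592 \left(-2729 + \frac{1}{-283}\right) = -768 - - 10592 \left(-2729 - \frac{1}{283}\right) = -768 - \left(-10592\right) \left(- \frac{772308}{283}\right) = -768 - \frac{8180286336}{283} = - \frac{8180503680}{283}$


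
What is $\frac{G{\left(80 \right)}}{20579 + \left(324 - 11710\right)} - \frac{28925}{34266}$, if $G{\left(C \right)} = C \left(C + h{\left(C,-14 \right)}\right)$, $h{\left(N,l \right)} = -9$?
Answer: $- \frac{71276645}{315007338} \approx -0.22627$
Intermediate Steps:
$G{\left(C \right)} = C \left(-9 + C\right)$ ($G{\left(C \right)} = C \left(C - 9\right) = C \left(-9 + C\right)$)
$\frac{G{\left(80 \right)}}{20579 + \left(324 - 11710\right)} - \frac{28925}{34266} = \frac{80 \left(-9 + 80\right)}{20579 + \left(324 - 11710\right)} - \frac{28925}{34266} = \frac{80 \cdot 71}{20579 + \left(324 - 11710\right)} - \frac{28925}{34266} = \frac{5680}{20579 - 11386} - \frac{28925}{34266} = \frac{5680}{9193} - \frac{28925}{34266} = - \frac{71276645}{315007338}$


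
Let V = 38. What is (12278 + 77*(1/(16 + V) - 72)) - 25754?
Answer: -1027003/54 ≈ -19019.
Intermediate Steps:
(12278 + 77*(1/(16 + V) - 72)) - 25754 = (12278 + 77*(1/(16 + 38) - 72)) - 25754 = (12278 + 77*(1/54 - 72)) - 25754 = (12278 + 77*(-3887/54)) - 25754 = (12278 - 299299/54) - 25754 = 363713/54 - 25754 = -1027003/54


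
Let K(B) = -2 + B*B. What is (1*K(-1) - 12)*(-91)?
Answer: 1183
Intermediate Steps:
K(B) = -2 + B**2
(1*K(-1) - 12)*(-91) = (1*(-2 + (-1)**2) - 12)*(-91) = (1*(-2 + 1) - 12)*(-91) = (1*(-1) - 12)*(-91) = (-1 - 12)*(-91) = -13*(-91) = 1183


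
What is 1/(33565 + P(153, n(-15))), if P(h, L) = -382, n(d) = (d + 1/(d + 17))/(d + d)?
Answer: 1/33183 ≈ 3.0136e-5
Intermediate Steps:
n(d) = (d + 1/(17 + d))/(2*d) (n(d) = (d + 1/(17 + d))/((2*d)) = (d + 1/(17 + d))*(1/(2*d)) = (d + 1/(17 + d))/(2*d))
1/(33565 + P(153, n(-15))) = 1/(33565 - 382) = 1/33183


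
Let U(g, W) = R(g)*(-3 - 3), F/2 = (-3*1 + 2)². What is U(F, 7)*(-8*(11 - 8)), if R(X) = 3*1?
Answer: 432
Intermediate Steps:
R(X) = 3
F = 2 (F = 2*(-3*1 + 2)² = 2*(-3 + 2)² = 2*(-1)² = 2*1 = 2)
U(g, W) = -18 (U(g, W) = 3*(-3 - 3) = 3*(-6) = -18)
U(F, 7)*(-8*(11 - 8)) = -(-144)*(11 - 8) = -(-144)*3 = -18*(-24) = 432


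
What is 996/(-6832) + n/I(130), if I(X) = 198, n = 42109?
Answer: 35936435/169092 ≈ 212.53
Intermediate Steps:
996/(-6832) + n/I(130) = 996/(-6832) + 42109/198 = 996*(-1/6832) + 42109*(1/198) = -249/1708 + 42109/198 = 35936435/169092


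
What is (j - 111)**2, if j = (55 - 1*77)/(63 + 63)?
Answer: 49056016/3969 ≈ 12360.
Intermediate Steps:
j = -11/63 (j = (55 - 77)/126 = -22*1/126 = -11/63 ≈ -0.17460)
(j - 111)**2 = (-11/63 - 111)**2 = (-7004/63)**2 = 49056016/3969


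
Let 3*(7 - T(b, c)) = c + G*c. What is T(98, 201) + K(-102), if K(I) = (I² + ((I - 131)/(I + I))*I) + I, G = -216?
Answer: 49195/2 ≈ 24598.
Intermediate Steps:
T(b, c) = 7 + 215*c/3 (T(b, c) = 7 - (c - 216*c)/3 = 7 - (-215)*c/3 = 7 + 215*c/3)
K(I) = -131/2 + I² + 3*I/2 (K(I) = (I² + ((-131 + I)/((2*I)))*I) + I = (I² + ((-131 + I)*(1/(2*I)))*I) + I = (I² + ((-131 + I)/(2*I))*I) + I = (I² + (-131/2 + I/2)) + I = (-131/2 + I² + I/2) + I = -131/2 + I² + 3*I/2)
T(98, 201) + K(-102) = (7 + (215/3)*201) + (-131/2 + (-102)² + (3/2)*(-102)) = (7 + 14405) + (-131/2 + 10404 - 153) = 14412 + 20371/2 = 49195/2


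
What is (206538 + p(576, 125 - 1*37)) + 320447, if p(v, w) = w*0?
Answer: 526985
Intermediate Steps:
p(v, w) = 0
(206538 + p(576, 125 - 1*37)) + 320447 = (206538 + 0) + 320447 = 206538 + 320447 = 526985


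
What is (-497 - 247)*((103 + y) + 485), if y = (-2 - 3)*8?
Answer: -407712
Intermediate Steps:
y = -40 (y = -5*8 = -40)
(-497 - 247)*((103 + y) + 485) = (-497 - 247)*((103 - 40) + 485) = -744*(63 + 485) = -744*548 = -407712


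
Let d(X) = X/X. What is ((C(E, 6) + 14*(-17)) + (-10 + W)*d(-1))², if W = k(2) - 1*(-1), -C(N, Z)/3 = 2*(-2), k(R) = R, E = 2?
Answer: 54289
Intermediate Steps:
C(N, Z) = 12 (C(N, Z) = -6*(-2) = -3*(-4) = 12)
d(X) = 1
W = 3 (W = 2 - 1*(-1) = 2 + 1 = 3)
((C(E, 6) + 14*(-17)) + (-10 + W)*d(-1))² = ((12 + 14*(-17)) + (-10 + 3)*1)² = ((12 - 238) - 7*1)² = (-226 - 7)² = (-233)² = 54289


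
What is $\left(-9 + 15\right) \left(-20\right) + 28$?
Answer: $-92$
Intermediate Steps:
$\left(-9 + 15\right) \left(-20\right) + 28 = 6 \left(-20\right) + 28 = -120 + 28 = -92$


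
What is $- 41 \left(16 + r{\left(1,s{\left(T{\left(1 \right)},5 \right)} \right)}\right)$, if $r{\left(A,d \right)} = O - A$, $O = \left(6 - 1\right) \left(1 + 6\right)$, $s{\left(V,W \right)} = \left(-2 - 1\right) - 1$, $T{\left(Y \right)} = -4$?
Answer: $-2050$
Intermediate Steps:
$s{\left(V,W \right)} = -4$ ($s{\left(V,W \right)} = -3 - 1 = -4$)
$O = 35$ ($O = \left(6 - 1\right) 7 = 5 \cdot 7 = 35$)
$r{\left(A,d \right)} = 35 - A$
$- 41 \left(16 + r{\left(1,s{\left(T{\left(1 \right)},5 \right)} \right)}\right) = - 41 \left(16 + \left(35 - 1\right)\right) = - 41 \left(16 + 34\right) = \left(-41\right) 50 = -2050$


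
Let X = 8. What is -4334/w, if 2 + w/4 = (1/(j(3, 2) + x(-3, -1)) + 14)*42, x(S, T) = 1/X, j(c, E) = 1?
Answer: -591/340 ≈ -1.7382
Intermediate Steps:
x(S, T) = ⅛ (x(S, T) = 1/8 = ⅛)
w = 7480/3 (w = -8 + 4*((1/(1 + ⅛) + 14)*42) = -8 + 4*((1/(9/8) + 14)*42) = -8 + 4*((8/9 + 14)*42) = -8 + 4*((134/9)*42) = -8 + 4*(1876/3) = -8 + 7504/3 = 7480/3 ≈ 2493.3)
-4334/w = -4334/7480/3 = -4334*3/7480 = -591/340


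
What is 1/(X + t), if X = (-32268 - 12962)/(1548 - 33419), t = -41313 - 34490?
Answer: -31871/2415872183 ≈ -1.3192e-5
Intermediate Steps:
t = -75803
X = 45230/31871 (X = -45230/(-31871) = -45230*(-1/31871) = 45230/31871 ≈ 1.4192)
1/(X + t) = 1/(45230/31871 - 75803) = 1/(-2415872183/31871) = -31871/2415872183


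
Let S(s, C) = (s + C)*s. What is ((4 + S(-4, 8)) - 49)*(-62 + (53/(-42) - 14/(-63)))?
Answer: 484523/126 ≈ 3845.4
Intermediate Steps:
S(s, C) = s*(C + s) (S(s, C) = (C + s)*s = s*(C + s))
((4 + S(-4, 8)) - 49)*(-62 + (53/(-42) - 14/(-63))) = ((4 - 4*(8 - 4)) - 49)*(-62 + (53/(-42) - 14/(-63))) = ((4 - 4*4) - 49)*(-62 + (53*(-1/42) - 14*(-1/63))) = ((4 - 16) - 49)*(-62 + (-53/42 + 2/9)) = (-12 - 49)*(-62 - 131/126) = -61*(-7943/126) = 484523/126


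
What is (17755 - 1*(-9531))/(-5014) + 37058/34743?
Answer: -381094343/87100701 ≈ -4.3753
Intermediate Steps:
(17755 - 1*(-9531))/(-5014) + 37058/34743 = (17755 + 9531)*(-1/5014) + 37058*(1/34743) = 27286*(-1/5014) + 37058/34743 = -13643/2507 + 37058/34743 = -381094343/87100701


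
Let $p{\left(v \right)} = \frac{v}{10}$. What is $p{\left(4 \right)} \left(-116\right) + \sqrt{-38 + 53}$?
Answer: $- \frac{232}{5} + \sqrt{15} \approx -42.527$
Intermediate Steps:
$p{\left(v \right)} = \frac{v}{10}$ ($p{\left(v \right)} = v \frac{1}{10} = \frac{v}{10}$)
$p{\left(4 \right)} \left(-116\right) + \sqrt{-38 + 53} = \frac{1}{10} \cdot 4 \left(-116\right) + \sqrt{-38 + 53} = \frac{2}{5} \left(-116\right) + \sqrt{15} = - \frac{232}{5} + \sqrt{15}$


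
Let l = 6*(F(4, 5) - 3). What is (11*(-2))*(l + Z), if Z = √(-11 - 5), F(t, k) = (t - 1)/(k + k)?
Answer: 1782/5 - 88*I ≈ 356.4 - 88.0*I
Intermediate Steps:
F(t, k) = (-1 + t)/(2*k) (F(t, k) = (-1 + t)/((2*k)) = (-1 + t)*(1/(2*k)) = (-1 + t)/(2*k))
l = -81/5 (l = 6*((½)*(-1 + 4)/5 - 3) = 6*((½)*(⅕)*3 - 3) = 6*(3/10 - 3) = 6*(-27/10) = -81/5 ≈ -16.200)
Z = 4*I (Z = √(-16) = 4*I ≈ 4.0*I)
(11*(-2))*(l + Z) = (11*(-2))*(-81/5 + 4*I) = -22*(-81/5 + 4*I) = 1782/5 - 88*I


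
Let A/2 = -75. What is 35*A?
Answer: -5250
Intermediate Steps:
A = -150 (A = 2*(-75) = -150)
35*A = 35*(-150) = -5250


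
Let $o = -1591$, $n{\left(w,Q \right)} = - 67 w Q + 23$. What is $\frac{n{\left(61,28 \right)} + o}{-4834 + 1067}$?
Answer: $\frac{116004}{3767} \approx 30.795$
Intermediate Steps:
$n{\left(w,Q \right)} = 23 - 67 Q w$ ($n{\left(w,Q \right)} = - 67 Q w + 23 = 23 - 67 Q w$)
$\frac{n{\left(61,28 \right)} + o}{-4834 + 1067} = \frac{\left(23 - 1876 \cdot 61\right) - 1591}{-4834 + 1067} = \frac{\left(23 - 114436\right) - 1591}{-3767} = \left(-114413 - 1591\right) \left(- \frac{1}{3767}\right) = \left(-116004\right) \left(- \frac{1}{3767}\right) = \frac{116004}{3767}$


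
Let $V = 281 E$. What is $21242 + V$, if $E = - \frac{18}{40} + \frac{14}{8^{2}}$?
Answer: $\frac{3388323}{160} \approx 21177.0$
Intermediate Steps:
$E = - \frac{37}{160}$ ($E = \left(-18\right) \frac{1}{40} + \frac{14}{64} = - \frac{9}{20} + 14 \cdot \frac{1}{64} = - \frac{9}{20} + \frac{7}{32} = - \frac{37}{160} \approx -0.23125$)
$V = - \frac{10397}{160}$ ($V = 281 \left(- \frac{37}{160}\right) = - \frac{10397}{160} \approx -64.981$)
$21242 + V = 21242 - \frac{10397}{160} = \frac{3388323}{160}$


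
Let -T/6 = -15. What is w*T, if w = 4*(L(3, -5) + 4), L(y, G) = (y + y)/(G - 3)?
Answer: 1170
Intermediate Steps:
T = 90 (T = -6*(-15) = 90)
L(y, G) = 2*y/(-3 + G) (L(y, G) = (2*y)/(-3 + G) = 2*y/(-3 + G))
w = 13 (w = 4*(2*3/(-3 - 5) + 4) = 4*(2*3/(-8) + 4) = 4*(2*3*(-⅛) + 4) = 4*(-¾ + 4) = 4*(13/4) = 13)
w*T = 13*90 = 1170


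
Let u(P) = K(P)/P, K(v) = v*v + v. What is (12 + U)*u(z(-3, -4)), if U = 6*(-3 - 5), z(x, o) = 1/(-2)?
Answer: -18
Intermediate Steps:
z(x, o) = -½
K(v) = v + v² (K(v) = v² + v = v + v²)
U = -48 (U = 6*(-8) = -48)
u(P) = 1 + P (u(P) = (P*(1 + P))/P = 1 + P)
(12 + U)*u(z(-3, -4)) = (12 - 48)*(1 - ½) = -36*½ = -18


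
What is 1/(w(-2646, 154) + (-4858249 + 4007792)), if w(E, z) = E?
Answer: -1/853103 ≈ -1.1722e-6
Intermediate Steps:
1/(w(-2646, 154) + (-4858249 + 4007792)) = 1/(-2646 + (-4858249 + 4007792)) = 1/(-2646 - 850457) = 1/(-853103) = -1/853103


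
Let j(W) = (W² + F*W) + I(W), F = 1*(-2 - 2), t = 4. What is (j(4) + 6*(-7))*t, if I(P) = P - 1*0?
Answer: -152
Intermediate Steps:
I(P) = P (I(P) = P + 0 = P)
F = -4 (F = 1*(-4) = -4)
j(W) = W² - 3*W (j(W) = (W² - 4*W) + W = W² - 3*W)
(j(4) + 6*(-7))*t = (4*(-3 + 4) + 6*(-7))*4 = (4*1 - 42)*4 = (4 - 42)*4 = -38*4 = -152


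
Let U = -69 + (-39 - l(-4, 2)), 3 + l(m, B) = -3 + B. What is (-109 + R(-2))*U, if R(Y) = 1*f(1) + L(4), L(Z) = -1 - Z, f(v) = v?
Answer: 11752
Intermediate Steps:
l(m, B) = -6 + B (l(m, B) = -3 + (-3 + B) = -6 + B)
U = -104 (U = -69 + (-39 - (-6 + 2)) = -69 + (-39 - 1*(-4)) = -69 + (-39 + 4) = -69 - 35 = -104)
R(Y) = -4 (R(Y) = 1*1 + (-1 - 1*4) = 1 + (-1 - 4) = 1 - 5 = -4)
(-109 + R(-2))*U = (-109 - 4)*(-104) = -113*(-104) = 11752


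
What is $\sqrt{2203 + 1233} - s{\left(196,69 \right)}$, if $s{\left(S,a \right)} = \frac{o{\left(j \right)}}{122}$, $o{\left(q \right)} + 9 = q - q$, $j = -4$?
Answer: $\frac{9}{122} + 2 \sqrt{859} \approx 58.691$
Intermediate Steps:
$o{\left(q \right)} = -9$ ($o{\left(q \right)} = -9 + \left(q - q\right) = -9 + 0 = -9$)
$s{\left(S,a \right)} = - \frac{9}{122}$
$\sqrt{2203 + 1233} - s{\left(196,69 \right)} = \sqrt{2203 + 1233} - - \frac{9}{122} = \sqrt{3436} + \frac{9}{122} = 2 \sqrt{859} + \frac{9}{122} = \frac{9}{122} + 2 \sqrt{859}$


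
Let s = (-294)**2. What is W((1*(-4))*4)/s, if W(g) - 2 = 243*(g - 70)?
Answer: -5224/21609 ≈ -0.24175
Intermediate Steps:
s = 86436
W(g) = -17008 + 243*g (W(g) = 2 + 243*(g - 70) = 2 + 243*(-70 + g) = 2 + (-17010 + 243*g) = -17008 + 243*g)
W((1*(-4))*4)/s = (-17008 + 243*((1*(-4))*4))/86436 = (-17008 + 243*(-4*4))*(1/86436) = (-17008 + 243*(-16))*(1/86436) = (-17008 - 3888)*(1/86436) = -20896*1/86436 = -5224/21609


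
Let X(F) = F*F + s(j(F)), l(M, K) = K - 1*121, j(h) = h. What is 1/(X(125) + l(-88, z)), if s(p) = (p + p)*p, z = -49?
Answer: 1/46705 ≈ 2.1411e-5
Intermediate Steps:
s(p) = 2*p**2 (s(p) = (2*p)*p = 2*p**2)
l(M, K) = -121 + K (l(M, K) = K - 121 = -121 + K)
X(F) = 3*F**2 (X(F) = F*F + 2*F**2 = F**2 + 2*F**2 = 3*F**2)
1/(X(125) + l(-88, z)) = 1/(3*125**2 + (-121 - 49)) = 1/(3*15625 - 170) = 1/(46875 - 170) = 1/46705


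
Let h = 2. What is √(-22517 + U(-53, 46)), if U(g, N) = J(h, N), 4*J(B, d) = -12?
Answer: 2*I*√5630 ≈ 150.07*I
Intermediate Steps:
J(B, d) = -3 (J(B, d) = (¼)*(-12) = -3)
U(g, N) = -3
√(-22517 + U(-53, 46)) = √(-22517 - 3) = √(-22520) = 2*I*√5630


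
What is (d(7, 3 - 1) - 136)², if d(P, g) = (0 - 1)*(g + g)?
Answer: 19600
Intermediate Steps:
d(P, g) = -2*g
(d(7, 3 - 1) - 136)² = (-2*(3 - 1) - 136)² = (-2*2 - 136)² = (-4 - 136)² = (-140)² = 19600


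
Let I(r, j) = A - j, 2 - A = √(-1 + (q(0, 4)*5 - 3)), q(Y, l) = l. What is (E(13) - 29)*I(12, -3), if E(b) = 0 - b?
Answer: -42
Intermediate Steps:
E(b) = -b
A = -2 (A = 2 - √(-1 + (4*5 - 3)) = 2 - √(-1 + (20 - 3)) = 2 - √(-1 + 17) = 2 - √16 = 2 - 1*4 = 2 - 4 = -2)
I(r, j) = -2 - j
(E(13) - 29)*I(12, -3) = (-1*13 - 29)*(-2 - 1*(-3)) = (-13 - 29)*(-2 + 3) = -42*1 = -42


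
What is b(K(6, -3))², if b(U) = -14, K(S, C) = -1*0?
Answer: 196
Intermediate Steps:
K(S, C) = 0
b(K(6, -3))² = (-14)² = 196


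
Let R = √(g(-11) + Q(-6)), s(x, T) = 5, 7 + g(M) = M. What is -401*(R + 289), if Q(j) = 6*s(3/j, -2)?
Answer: -115889 - 802*√3 ≈ -1.1728e+5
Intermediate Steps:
g(M) = -7 + M
Q(j) = 30 (Q(j) = 6*5 = 30)
R = 2*√3 (R = √((-7 - 11) + 30) = √(-18 + 30) = √12 = 2*√3 ≈ 3.4641)
-401*(R + 289) = -401*(2*√3 + 289) = -401*(289 + 2*√3) = -115889 - 802*√3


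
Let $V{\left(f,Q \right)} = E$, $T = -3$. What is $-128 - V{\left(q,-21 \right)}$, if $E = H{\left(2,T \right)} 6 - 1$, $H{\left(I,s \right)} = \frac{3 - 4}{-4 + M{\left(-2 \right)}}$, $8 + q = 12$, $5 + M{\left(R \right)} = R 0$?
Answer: $- \frac{383}{3} \approx -127.67$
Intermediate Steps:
$M{\left(R \right)} = -5$ ($M{\left(R \right)} = -5 + R 0 = -5 + 0 = -5$)
$q = 4$ ($q = -8 + 12 = 4$)
$H{\left(I,s \right)} = \frac{1}{9}$ ($H{\left(I,s \right)} = \frac{3 - 4}{-4 - 5} = - \frac{1}{-9} = \left(-1\right) \left(- \frac{1}{9}\right) = \frac{1}{9}$)
$E = - \frac{1}{3}$ ($E = \frac{1}{9} \cdot 6 - 1 = \frac{2}{3} - 1 = - \frac{1}{3} \approx -0.33333$)
$V{\left(f,Q \right)} = - \frac{1}{3}$
$-128 - V{\left(q,-21 \right)} = -128 - - \frac{1}{3} = -128 + \frac{1}{3} = - \frac{383}{3}$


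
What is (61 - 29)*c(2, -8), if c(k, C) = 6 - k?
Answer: 128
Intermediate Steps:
(61 - 29)*c(2, -8) = (61 - 29)*(6 - 1*2) = 32*(6 - 2) = 32*4 = 128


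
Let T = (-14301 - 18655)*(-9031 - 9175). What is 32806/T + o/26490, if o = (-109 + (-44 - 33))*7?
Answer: -65027248311/1324493236220 ≈ -0.049096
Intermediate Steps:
o = -1302 (o = (-109 - 77)*7 = -186*7 = -1302)
T = 599996936 (T = -32956*(-18206) = 599996936)
32806/T + o/26490 = 32806/599996936 - 1302/26490 = 32806*(1/599996936) - 1302*1/26490 = 16403/299998468 - 217/4415 = -65027248311/1324493236220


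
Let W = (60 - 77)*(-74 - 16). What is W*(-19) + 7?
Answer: -29063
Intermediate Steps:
W = 1530 (W = -17*(-90) = 1530)
W*(-19) + 7 = 1530*(-19) + 7 = -29070 + 7 = -29063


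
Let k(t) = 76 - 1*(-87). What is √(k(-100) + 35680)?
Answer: √35843 ≈ 189.32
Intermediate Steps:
k(t) = 163 (k(t) = 76 + 87 = 163)
√(k(-100) + 35680) = √(163 + 35680) = √35843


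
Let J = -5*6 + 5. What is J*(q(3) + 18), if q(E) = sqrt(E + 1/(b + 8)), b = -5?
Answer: -450 - 25*sqrt(30)/3 ≈ -495.64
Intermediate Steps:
J = -25 (J = -30 + 5 = -25)
q(E) = sqrt(1/3 + E) (q(E) = sqrt(E + 1/(-5 + 8)) = sqrt(E + 1/3) = sqrt(1/3 + E))
J*(q(3) + 18) = -25*(sqrt(3 + 9*3)/3 + 18) = -25*(sqrt(3 + 27)/3 + 18) = -25*(sqrt(30)/3 + 18) = -25*(18 + sqrt(30)/3) = -450 - 25*sqrt(30)/3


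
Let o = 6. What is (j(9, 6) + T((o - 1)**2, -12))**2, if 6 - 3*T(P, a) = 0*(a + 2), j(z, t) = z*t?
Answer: 3136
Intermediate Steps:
j(z, t) = t*z
T(P, a) = 2 (T(P, a) = 2 - 0*(a + 2) = 2 - 0*(2 + a) = 2 - 1/3*0 = 2 + 0 = 2)
(j(9, 6) + T((o - 1)**2, -12))**2 = (6*9 + 2)**2 = (54 + 2)**2 = 56**2 = 3136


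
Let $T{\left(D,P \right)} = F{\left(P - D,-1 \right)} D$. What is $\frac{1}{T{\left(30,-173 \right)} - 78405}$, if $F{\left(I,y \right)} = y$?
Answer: $- \frac{1}{78435} \approx -1.2749 \cdot 10^{-5}$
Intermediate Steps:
$T{\left(D,P \right)} = - D$
$\frac{1}{T{\left(30,-173 \right)} - 78405} = \frac{1}{\left(-1\right) 30 - 78405} = \frac{1}{-30 - 78405} = \frac{1}{-78435} = - \frac{1}{78435}$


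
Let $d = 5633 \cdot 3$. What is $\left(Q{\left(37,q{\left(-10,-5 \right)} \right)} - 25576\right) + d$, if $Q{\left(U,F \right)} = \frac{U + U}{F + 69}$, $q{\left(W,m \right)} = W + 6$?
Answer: $- \frac{563931}{65} \approx -8675.9$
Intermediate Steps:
$q{\left(W,m \right)} = 6 + W$
$d = 16899$
$Q{\left(U,F \right)} = \frac{2 U}{69 + F}$
$\left(Q{\left(37,q{\left(-10,-5 \right)} \right)} - 25576\right) + d = \left(2 \cdot 37 \frac{1}{69 + \left(6 - 10\right)} - 25576\right) + 16899 = \left(2 \cdot 37 \frac{1}{69 - 4} - 25576\right) + 16899 = \left(2 \cdot 37 \cdot \frac{1}{65} - 25576\right) + 16899 = \left(\frac{74}{65} - 25576\right) + 16899 = - \frac{1662366}{65} + 16899 = - \frac{563931}{65}$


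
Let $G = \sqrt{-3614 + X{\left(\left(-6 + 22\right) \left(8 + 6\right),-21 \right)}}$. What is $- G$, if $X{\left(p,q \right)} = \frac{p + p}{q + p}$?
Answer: $- \frac{69 i \sqrt{638}}{29} \approx - 60.098 i$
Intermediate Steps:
$X{\left(p,q \right)} = \frac{2 p}{p + q}$
$G = \frac{69 i \sqrt{638}}{29}$ ($G = \sqrt{-3614 + \frac{2 \left(-6 + 22\right) \left(8 + 6\right)}{\left(-6 + 22\right) \left(8 + 6\right) - 21}} = \sqrt{-3614 + \frac{2 \cdot 16 \cdot 14}{16 \cdot 14 - 21}} = \sqrt{-3614 + 2 \cdot 224 \frac{1}{224 - 21}} = \sqrt{-3614 + 2 \cdot 224 \cdot \frac{1}{203}} = \sqrt{-3614 + \frac{64}{29}} = \sqrt{- \frac{104742}{29}} = \frac{69 i \sqrt{638}}{29} \approx 60.098 i$)
$- G = - \frac{69 i \sqrt{638}}{29}$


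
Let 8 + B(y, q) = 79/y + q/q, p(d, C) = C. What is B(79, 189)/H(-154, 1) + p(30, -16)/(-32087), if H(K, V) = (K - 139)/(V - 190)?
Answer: -36381970/9401491 ≈ -3.8698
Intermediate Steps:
H(K, V) = (-139 + K)/(-190 + V)
B(y, q) = -7 + 79/y (B(y, q) = -8 + (79/y + q/q) = -8 + (79/y + 1) = -8 + (1 + 79/y) = -7 + 79/y)
B(79, 189)/H(-154, 1) + p(30, -16)/(-32087) = (-7 + 79/79)/(((-139 - 154)/(-190 + 1))) - 16/(-32087) = (-7 + 79*(1/79))/((-293/(-189))) - 16*(-1/32087) = (-7 + 1)/((-1/189*(-293))) + 16/32087 = -6/293/189 + 16/32087 = -6*189/293 + 16/32087 = -1134/293 + 16/32087 = -36381970/9401491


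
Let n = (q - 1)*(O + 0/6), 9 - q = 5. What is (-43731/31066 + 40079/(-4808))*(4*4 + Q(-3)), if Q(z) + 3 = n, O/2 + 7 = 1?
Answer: 16736557913/74682664 ≈ 224.10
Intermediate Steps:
O = -12 (O = -14 + 2*1 = -14 + 2 = -12)
q = 4 (q = 9 - 1*5 = 9 - 5 = 4)
n = -36 (n = (4 - 1)*(-12 + 0/6) = 3*(-12 + 0*(⅙)) = 3*(-12 + 0) = 3*(-12) = -36)
Q(z) = -39 (Q(z) = -3 - 36 = -39)
(-43731/31066 + 40079/(-4808))*(4*4 + Q(-3)) = (-43731/31066 + 40079/(-4808))*(4*4 - 39) = (-43731*1/31066 + 40079*(-1/4808))*(16 - 39) = (-43731/31066 - 40079/4808)*(-23) = -727676431/74682664*(-23) = 16736557913/74682664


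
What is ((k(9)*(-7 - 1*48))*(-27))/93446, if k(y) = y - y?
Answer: 0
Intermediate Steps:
k(y) = 0
((k(9)*(-7 - 1*48))*(-27))/93446 = ((0*(-7 - 1*48))*(-27))/93446 = ((0*(-7 - 48))*(-27))*(1/93446) = ((0*(-55))*(-27))*(1/93446) = (0*(-27))*(1/93446) = 0*(1/93446) = 0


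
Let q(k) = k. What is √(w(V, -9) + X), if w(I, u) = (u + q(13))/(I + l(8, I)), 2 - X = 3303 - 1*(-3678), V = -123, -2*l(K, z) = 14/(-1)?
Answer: 6*I*√163038/29 ≈ 83.541*I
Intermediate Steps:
l(K, z) = 7 (l(K, z) = -7/(-1) = -7*(-1) = -½*(-14) = 7)
X = -6979 (X = 2 - (3303 - 1*(-3678)) = 2 - (3303 + 3678) = 2 - 1*6981 = 2 - 6981 = -6979)
w(I, u) = (13 + u)/(7 + I) (w(I, u) = (u + 13)/(I + 7) = (13 + u)/(7 + I))
√(w(V, -9) + X) = √((13 - 9)/(7 - 123) - 6979) = √(4/(-116) - 6979) = √(-1/116*4 - 6979) = √(-1/29 - 6979) = √(-202392/29) = 6*I*√163038/29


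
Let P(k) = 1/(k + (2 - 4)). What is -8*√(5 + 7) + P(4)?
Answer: ½ - 16*√3 ≈ -27.213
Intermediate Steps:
P(k) = 1/(-2 + k) (P(k) = 1/(k - 2) = 1/(-2 + k))
-8*√(5 + 7) + P(4) = -8*√(5 + 7) + 1/(-2 + 4) = -16*√3 + 1/2 = -16*√3 + ½ = ½ - 16*√3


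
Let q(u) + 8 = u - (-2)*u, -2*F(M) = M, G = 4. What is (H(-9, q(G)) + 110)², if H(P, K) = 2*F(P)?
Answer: 14161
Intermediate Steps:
F(M) = -M/2
q(u) = -8 + 3*u (q(u) = -8 + (u - (-2)*u) = -8 + (u + 2*u) = -8 + 3*u)
H(P, K) = -P (H(P, K) = 2*(-P/2) = -P)
(H(-9, q(G)) + 110)² = (-1*(-9) + 110)² = (9 + 110)² = 119² = 14161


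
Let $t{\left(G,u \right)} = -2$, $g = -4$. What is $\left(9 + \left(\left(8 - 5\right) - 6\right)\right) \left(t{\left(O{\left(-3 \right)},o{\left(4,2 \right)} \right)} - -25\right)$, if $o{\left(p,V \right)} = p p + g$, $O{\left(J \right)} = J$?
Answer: $138$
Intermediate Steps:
$o{\left(p,V \right)} = -4 + p^{2}$ ($o{\left(p,V \right)} = p p - 4 = p^{2} - 4 = -4 + p^{2}$)
$\left(9 + \left(\left(8 - 5\right) - 6\right)\right) \left(t{\left(O{\left(-3 \right)},o{\left(4,2 \right)} \right)} - -25\right) = \left(9 + \left(\left(8 - 5\right) - 6\right)\right) \left(-2 - -25\right) = \left(9 + \left(3 - 6\right)\right) \left(-2 + 25\right) = \left(9 - 3\right) 23 = 6 \cdot 23 = 138$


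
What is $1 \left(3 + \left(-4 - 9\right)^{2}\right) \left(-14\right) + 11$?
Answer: $-2397$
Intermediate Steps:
$1 \left(3 + \left(-4 - 9\right)^{2}\right) \left(-14\right) + 11 = 1 \left(3 + \left(-13\right)^{2}\right) \left(-14\right) + 11 = 1 \left(3 + 169\right) \left(-14\right) + 11 = 1 \cdot 172 \left(-14\right) + 11 = 172 \left(-14\right) + 11 = -2408 + 11 = -2397$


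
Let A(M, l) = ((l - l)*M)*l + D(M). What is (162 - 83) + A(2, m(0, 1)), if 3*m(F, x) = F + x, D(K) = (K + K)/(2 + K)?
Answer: 80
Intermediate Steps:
D(K) = 2*K/(2 + K) (D(K) = (2*K)/(2 + K) = 2*K/(2 + K))
m(F, x) = F/3 + x/3 (m(F, x) = (F + x)/3 = F/3 + x/3)
A(M, l) = 2*M/(2 + M) (A(M, l) = ((l - l)*M)*l + 2*M/(2 + M) = (0*M)*l + 2*M/(2 + M) = 0*l + 2*M/(2 + M) = 0 + 2*M/(2 + M) = 2*M/(2 + M))
(162 - 83) + A(2, m(0, 1)) = (162 - 83) + 2*2/(2 + 2) = 79 + 2*2/4 = 79 + 2*2*(¼) = 79 + 1 = 80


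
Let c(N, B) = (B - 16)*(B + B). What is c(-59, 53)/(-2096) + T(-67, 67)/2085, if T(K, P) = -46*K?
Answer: -858749/2185080 ≈ -0.39301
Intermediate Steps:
c(N, B) = 2*B*(-16 + B) (c(N, B) = (-16 + B)*(2*B) = 2*B*(-16 + B))
c(-59, 53)/(-2096) + T(-67, 67)/2085 = (2*53*(-16 + 53))/(-2096) - 46*(-67)/2085 = (2*53*37)*(-1/2096) + 3082*(1/2085) = 3922*(-1/2096) + 3082/2085 = -1961/1048 + 3082/2085 = -858749/2185080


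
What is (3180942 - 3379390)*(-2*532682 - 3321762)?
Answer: 870616380448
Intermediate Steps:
(3180942 - 3379390)*(-2*532682 - 3321762) = -198448*(-1065364 - 3321762) = -198448*(-4387126) = 870616380448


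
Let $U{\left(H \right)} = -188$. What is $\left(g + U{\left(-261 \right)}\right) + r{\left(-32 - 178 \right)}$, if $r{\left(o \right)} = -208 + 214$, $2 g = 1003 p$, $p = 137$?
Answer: $\frac{137047}{2} \approx 68524.0$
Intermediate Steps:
$g = \frac{137411}{2}$ ($g = \frac{1003 \cdot 137}{2} = \frac{1}{2} \cdot 137411 = \frac{137411}{2} \approx 68706.0$)
$r{\left(o \right)} = 6$
$\left(g + U{\left(-261 \right)}\right) + r{\left(-32 - 178 \right)} = \left(\frac{137411}{2} - 188\right) + 6 = \frac{137035}{2} + 6 = \frac{137047}{2}$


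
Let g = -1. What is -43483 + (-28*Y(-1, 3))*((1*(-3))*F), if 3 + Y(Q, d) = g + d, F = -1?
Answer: -43399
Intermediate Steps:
Y(Q, d) = -4 + d (Y(Q, d) = -3 + (-1 + d) = -4 + d)
-43483 + (-28*Y(-1, 3))*((1*(-3))*F) = -43483 + (-28*(-4 + 3))*((1*(-3))*(-1)) = -43483 + (-28*(-1))*(-3*(-1)) = -43483 + 28*3 = -43483 + 84 = -43399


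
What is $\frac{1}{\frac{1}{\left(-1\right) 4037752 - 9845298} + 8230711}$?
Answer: $\frac{13883050}{114267372348549} \approx 1.215 \cdot 10^{-7}$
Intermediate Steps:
$\frac{1}{\frac{1}{\left(-1\right) 4037752 - 9845298} + 8230711} = \frac{1}{\frac{1}{-4037752 - 9845298} + 8230711} = \frac{1}{\frac{1}{-13883050} + 8230711} = \frac{1}{- \frac{1}{13883050} + 8230711} = \frac{1}{\frac{114267372348549}{13883050}} = \frac{13883050}{114267372348549}$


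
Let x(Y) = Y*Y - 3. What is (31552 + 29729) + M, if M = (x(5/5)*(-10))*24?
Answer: 61761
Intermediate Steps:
x(Y) = -3 + Y² (x(Y) = Y² - 3 = -3 + Y²)
M = 480 (M = ((-3 + (5/5)²)*(-10))*24 = ((-3 + (5*(⅕))²)*(-10))*24 = ((-3 + 1²)*(-10))*24 = ((-3 + 1)*(-10))*24 = -2*(-10)*24 = 20*24 = 480)
(31552 + 29729) + M = (31552 + 29729) + 480 = 61281 + 480 = 61761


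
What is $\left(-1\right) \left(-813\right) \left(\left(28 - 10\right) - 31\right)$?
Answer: $-10569$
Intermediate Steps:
$\left(-1\right) \left(-813\right) \left(\left(28 - 10\right) - 31\right) = 813 \left(18 - 31\right) = 813 \left(-13\right) = -10569$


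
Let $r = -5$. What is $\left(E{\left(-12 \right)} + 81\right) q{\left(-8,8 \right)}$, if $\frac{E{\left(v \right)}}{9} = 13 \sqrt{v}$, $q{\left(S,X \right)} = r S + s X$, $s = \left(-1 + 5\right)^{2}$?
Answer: $13608 + 39312 i \sqrt{3} \approx 13608.0 + 68090.0 i$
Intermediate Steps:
$s = 16$ ($s = 4^{2} = 16$)
$q{\left(S,X \right)} = - 5 S + 16 X$
$E{\left(v \right)} = 117 \sqrt{v}$ ($E{\left(v \right)} = 9 \cdot 13 \sqrt{v} = 117 \sqrt{v}$)
$\left(E{\left(-12 \right)} + 81\right) q{\left(-8,8 \right)} = \left(117 \sqrt{-12} + 81\right) \left(\left(-5\right) \left(-8\right) + 16 \cdot 8\right) = \left(117 \cdot 2 i \sqrt{3} + 81\right) \left(40 + 128\right) = \left(234 i \sqrt{3} + 81\right) 168 = \left(81 + 234 i \sqrt{3}\right) 168 = 13608 + 39312 i \sqrt{3}$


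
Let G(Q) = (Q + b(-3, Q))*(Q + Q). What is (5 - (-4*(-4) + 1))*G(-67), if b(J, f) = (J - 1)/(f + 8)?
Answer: -6349992/59 ≈ -1.0763e+5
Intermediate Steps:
b(J, f) = (-1 + J)/(8 + f)
G(Q) = 2*Q*(Q - 4/(8 + Q)) (G(Q) = (Q + (-1 - 3)/(8 + Q))*(Q + Q) = (Q - 4/(8 + Q))*(2*Q) = 2*Q*(Q - 4/(8 + Q)))
(5 - (-4*(-4) + 1))*G(-67) = (5 - (-4*(-4) + 1))*(2*(-67)*(-4 - 67*(8 - 67))/(8 - 67)) = (5 - (16 + 1))*(2*(-67)*(-4 - 67*(-59))/(-59)) = (5 - 1*17)*(2*(-67)*(-1/59)*(-4 + 3953)) = (5 - 17)*(2*(-67)*(-1/59)*3949) = -12*529166/59 = -6349992/59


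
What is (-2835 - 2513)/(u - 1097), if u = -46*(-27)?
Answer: -5348/145 ≈ -36.883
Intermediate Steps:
u = 1242
(-2835 - 2513)/(u - 1097) = (-2835 - 2513)/(1242 - 1097) = -5348/145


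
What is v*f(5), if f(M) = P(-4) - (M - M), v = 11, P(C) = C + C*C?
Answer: 132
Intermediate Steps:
P(C) = C + C²
f(M) = 12 (f(M) = -4*(1 - 4) - (M - M) = -4*(-3) - 1*0 = 12 + 0 = 12)
v*f(5) = 11*12 = 132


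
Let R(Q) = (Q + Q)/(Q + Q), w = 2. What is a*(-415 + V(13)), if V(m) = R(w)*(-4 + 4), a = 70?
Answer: -29050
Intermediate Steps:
R(Q) = 1 (R(Q) = (2*Q)/((2*Q)) = (2*Q)*(1/(2*Q)) = 1)
V(m) = 0 (V(m) = 1*(-4 + 4) = 1*0 = 0)
a*(-415 + V(13)) = 70*(-415 + 0) = 70*(-415) = -29050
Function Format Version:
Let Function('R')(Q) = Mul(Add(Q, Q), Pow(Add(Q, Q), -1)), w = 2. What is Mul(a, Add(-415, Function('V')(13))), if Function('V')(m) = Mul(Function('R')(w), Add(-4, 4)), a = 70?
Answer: -29050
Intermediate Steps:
Function('R')(Q) = 1 (Function('R')(Q) = Mul(Mul(2, Q), Pow(Mul(2, Q), -1)) = Mul(Mul(2, Q), Mul(Rational(1, 2), Pow(Q, -1))) = 1)
Function('V')(m) = 0 (Function('V')(m) = Mul(1, Add(-4, 4)) = Mul(1, 0) = 0)
Mul(a, Add(-415, Function('V')(13))) = Mul(70, Add(-415, 0)) = Mul(70, -415) = -29050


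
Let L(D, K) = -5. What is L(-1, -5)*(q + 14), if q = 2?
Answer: -80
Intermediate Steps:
L(-1, -5)*(q + 14) = -5*(2 + 14) = -5*16 = -80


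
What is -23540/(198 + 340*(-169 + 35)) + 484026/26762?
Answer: 5646591223/303494461 ≈ 18.605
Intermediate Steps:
-23540/(198 + 340*(-169 + 35)) + 484026/26762 = -23540/(198 + 340*(-134)) + 484026*(1/26762) = -23540/(198 - 45560) + 242013/13381 = -23540/(-45362) + 242013/13381 = -23540*(-1/45362) + 242013/13381 = 11770/22681 + 242013/13381 = 5646591223/303494461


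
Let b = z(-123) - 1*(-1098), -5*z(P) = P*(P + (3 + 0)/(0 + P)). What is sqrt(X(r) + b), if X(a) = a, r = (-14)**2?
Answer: I*sqrt(43310)/5 ≈ 41.622*I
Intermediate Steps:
r = 196
z(P) = -P*(P + 3/P)/5 (z(P) = -P*(P + (3 + 0)/(0 + P))/5 = -P*(P + 3/P)/5)
b = -9642/5 (b = (-3/5 - 1/5*(-123)**2) - 1*(-1098) = (-3/5 - 1/5*15129) + 1098 = (-3/5 - 15129/5) + 1098 = -15132/5 + 1098 = -9642/5 ≈ -1928.4)
sqrt(X(r) + b) = sqrt(196 - 9642/5) = sqrt(-8662/5) = I*sqrt(43310)/5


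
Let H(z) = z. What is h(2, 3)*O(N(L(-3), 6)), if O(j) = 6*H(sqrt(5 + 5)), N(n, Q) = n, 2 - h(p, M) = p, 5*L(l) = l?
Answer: 0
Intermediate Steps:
L(l) = l/5
h(p, M) = 2 - p
O(j) = 6*sqrt(10) (O(j) = 6*sqrt(5 + 5) = 6*sqrt(10))
h(2, 3)*O(N(L(-3), 6)) = (2 - 1*2)*(6*sqrt(10)) = (2 - 2)*(6*sqrt(10)) = 0*(6*sqrt(10)) = 0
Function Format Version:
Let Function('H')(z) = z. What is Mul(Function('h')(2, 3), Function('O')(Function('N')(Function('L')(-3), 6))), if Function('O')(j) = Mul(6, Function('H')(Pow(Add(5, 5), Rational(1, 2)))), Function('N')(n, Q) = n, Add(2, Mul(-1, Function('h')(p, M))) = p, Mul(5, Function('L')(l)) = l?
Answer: 0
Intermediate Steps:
Function('L')(l) = Mul(Rational(1, 5), l)
Function('h')(p, M) = Add(2, Mul(-1, p))
Function('O')(j) = Mul(6, Pow(10, Rational(1, 2))) (Function('O')(j) = Mul(6, Pow(Add(5, 5), Rational(1, 2))) = Mul(6, Pow(10, Rational(1, 2))))
Mul(Function('h')(2, 3), Function('O')(Function('N')(Function('L')(-3), 6))) = Mul(Add(2, Mul(-1, 2)), Mul(6, Pow(10, Rational(1, 2)))) = Mul(Add(2, -2), Mul(6, Pow(10, Rational(1, 2)))) = Mul(0, Mul(6, Pow(10, Rational(1, 2)))) = 0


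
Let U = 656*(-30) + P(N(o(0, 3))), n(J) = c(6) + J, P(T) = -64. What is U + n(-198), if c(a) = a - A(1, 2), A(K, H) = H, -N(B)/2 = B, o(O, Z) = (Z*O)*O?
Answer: -19938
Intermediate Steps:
o(O, Z) = Z*O² (o(O, Z) = (O*Z)*O = Z*O²)
N(B) = -2*B
c(a) = -2 + a (c(a) = a - 1*2 = a - 2 = -2 + a)
n(J) = 4 + J (n(J) = (-2 + 6) + J = 4 + J)
U = -19744 (U = 656*(-30) - 64 = -19680 - 64 = -19744)
U + n(-198) = -19744 + (4 - 198) = -19744 - 194 = -19938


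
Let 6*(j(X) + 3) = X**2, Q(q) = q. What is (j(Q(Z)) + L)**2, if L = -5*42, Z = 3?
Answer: 178929/4 ≈ 44732.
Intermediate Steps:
j(X) = -3 + X**2/6
L = -210
(j(Q(Z)) + L)**2 = ((-3 + (1/6)*3**2) - 210)**2 = ((-3 + (1/6)*9) - 210)**2 = ((-3 + 3/2) - 210)**2 = (-3/2 - 210)**2 = (-423/2)**2 = 178929/4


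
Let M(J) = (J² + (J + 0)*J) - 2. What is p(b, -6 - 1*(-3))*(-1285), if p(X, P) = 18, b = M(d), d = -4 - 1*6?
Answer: -23130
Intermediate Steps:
d = -10 (d = -4 - 6 = -10)
M(J) = -2 + 2*J² (M(J) = (J² + J*J) - 2 = (J² + J²) - 2 = 2*J² - 2 = -2 + 2*J²)
b = 198 (b = -2 + 2*(-10)² = -2 + 2*100 = -2 + 200 = 198)
p(b, -6 - 1*(-3))*(-1285) = 18*(-1285) = -23130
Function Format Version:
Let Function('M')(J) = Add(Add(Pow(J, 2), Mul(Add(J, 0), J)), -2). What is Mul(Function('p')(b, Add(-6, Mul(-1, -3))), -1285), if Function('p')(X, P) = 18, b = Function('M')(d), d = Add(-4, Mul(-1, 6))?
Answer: -23130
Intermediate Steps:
d = -10 (d = Add(-4, -6) = -10)
Function('M')(J) = Add(-2, Mul(2, Pow(J, 2))) (Function('M')(J) = Add(Add(Pow(J, 2), Mul(J, J)), -2) = Add(Add(Pow(J, 2), Pow(J, 2)), -2) = Add(Mul(2, Pow(J, 2)), -2) = Add(-2, Mul(2, Pow(J, 2))))
b = 198 (b = Add(-2, Mul(2, Pow(-10, 2))) = Add(-2, Mul(2, 100)) = Add(-2, 200) = 198)
Mul(Function('p')(b, Add(-6, Mul(-1, -3))), -1285) = Mul(18, -1285) = -23130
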